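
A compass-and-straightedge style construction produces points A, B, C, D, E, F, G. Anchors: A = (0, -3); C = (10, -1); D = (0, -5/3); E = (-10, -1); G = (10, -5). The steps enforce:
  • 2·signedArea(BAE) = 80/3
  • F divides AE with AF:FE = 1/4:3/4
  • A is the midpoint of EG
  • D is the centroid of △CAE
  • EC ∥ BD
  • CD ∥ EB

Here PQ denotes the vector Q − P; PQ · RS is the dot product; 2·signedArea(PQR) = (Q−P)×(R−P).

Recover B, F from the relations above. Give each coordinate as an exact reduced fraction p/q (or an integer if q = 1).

1. B_x = -20  [EC ∥ BD ∩ CD ∥ EB]
2. B_y = -5/3  [EC ∥ BD ∩ CD ∥ EB]
   → B = (-20, -5/3)
3. F_x = -5/2  [F divides AE with AF:FE = 1/4:3/4]
4. F_y = -5/2  [F divides AE with AF:FE = 1/4:3/4]
   → F = (-5/2, -5/2)

B = (-20, -5/3)
F = (-5/2, -5/2)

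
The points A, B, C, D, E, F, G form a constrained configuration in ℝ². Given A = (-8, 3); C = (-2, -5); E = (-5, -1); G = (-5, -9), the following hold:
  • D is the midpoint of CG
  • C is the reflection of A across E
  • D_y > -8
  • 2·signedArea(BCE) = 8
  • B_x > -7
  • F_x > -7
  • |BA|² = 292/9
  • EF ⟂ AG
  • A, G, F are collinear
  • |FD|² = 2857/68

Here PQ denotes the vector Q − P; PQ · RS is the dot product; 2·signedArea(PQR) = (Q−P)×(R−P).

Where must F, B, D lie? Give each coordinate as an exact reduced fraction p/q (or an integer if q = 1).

1. F_x = -117/17  [A, G, F are collinear ∩ EF ⟂ AG]
2. F_y = -25/17  [A, G, F are collinear ∩ EF ⟂ AG]
   → F = (-117/17, -25/17)
3. B_x = -6  [line -4·x + -3·y + -31 = 0 ∩ |BA|² = 292/9]
4. B_y = -7/3  [line -4·x + -3·y + -31 = 0 ∩ |BA|² = 292/9]
   → B = (-6, -7/3)
5. D_x = -7/2  [D is the midpoint of CG]
6. D_y = -7  [D is the midpoint of CG]
   → D = (-7/2, -7)

B = (-6, -7/3)
D = (-7/2, -7)
F = (-117/17, -25/17)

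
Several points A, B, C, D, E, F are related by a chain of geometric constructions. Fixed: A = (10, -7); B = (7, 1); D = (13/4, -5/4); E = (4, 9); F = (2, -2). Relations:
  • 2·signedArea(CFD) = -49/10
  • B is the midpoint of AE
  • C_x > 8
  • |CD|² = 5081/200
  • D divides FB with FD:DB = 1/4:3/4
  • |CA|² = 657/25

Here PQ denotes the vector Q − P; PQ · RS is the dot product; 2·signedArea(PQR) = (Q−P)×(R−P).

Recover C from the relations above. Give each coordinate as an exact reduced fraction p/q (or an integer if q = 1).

1. C_x = 41/5  [line -3/4·x + 5/4·y + 89/10 = 0 ∩ |CA|² = 657/25]
2. C_y = -11/5  [line -3/4·x + 5/4·y + 89/10 = 0 ∩ |CA|² = 657/25]
   → C = (41/5, -11/5)

C = (41/5, -11/5)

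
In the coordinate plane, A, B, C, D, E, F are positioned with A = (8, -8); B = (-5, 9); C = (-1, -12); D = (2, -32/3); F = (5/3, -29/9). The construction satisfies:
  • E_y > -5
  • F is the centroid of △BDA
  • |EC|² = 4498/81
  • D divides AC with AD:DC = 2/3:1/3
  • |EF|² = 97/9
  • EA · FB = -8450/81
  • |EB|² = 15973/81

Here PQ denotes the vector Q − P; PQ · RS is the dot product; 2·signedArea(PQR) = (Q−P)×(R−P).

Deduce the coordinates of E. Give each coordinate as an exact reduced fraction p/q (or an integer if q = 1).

E = (-4/3, -41/9)

1. E_x = -4/3  [line 20/3·x + -110/9·y + -3790/81 = 0 ∩ |EC|² = 4498/81]
2. E_y = -41/9  [line 20/3·x + -110/9·y + -3790/81 = 0 ∩ |EC|² = 4498/81]
   → E = (-4/3, -41/9)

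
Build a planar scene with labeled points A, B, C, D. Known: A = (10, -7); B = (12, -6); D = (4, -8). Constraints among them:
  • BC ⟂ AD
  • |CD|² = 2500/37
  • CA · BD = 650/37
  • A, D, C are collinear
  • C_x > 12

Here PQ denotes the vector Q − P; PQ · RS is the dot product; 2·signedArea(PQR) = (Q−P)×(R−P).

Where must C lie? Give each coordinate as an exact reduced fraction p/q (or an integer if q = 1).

1. C_x = 448/37  [A, D, C are collinear ∩ BC ⟂ AD]
2. C_y = -246/37  [A, D, C are collinear ∩ BC ⟂ AD]
   → C = (448/37, -246/37)

C = (448/37, -246/37)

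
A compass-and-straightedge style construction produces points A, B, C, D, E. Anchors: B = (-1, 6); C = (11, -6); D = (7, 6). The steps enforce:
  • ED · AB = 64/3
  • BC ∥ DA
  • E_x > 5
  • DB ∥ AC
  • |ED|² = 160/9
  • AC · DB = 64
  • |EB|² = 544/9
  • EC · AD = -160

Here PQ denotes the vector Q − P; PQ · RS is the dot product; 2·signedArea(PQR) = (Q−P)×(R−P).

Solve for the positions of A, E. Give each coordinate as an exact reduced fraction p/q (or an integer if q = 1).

1. A_x = 19  [DB ∥ AC ∩ BC ∥ DA]
2. A_y = -6  [DB ∥ AC ∩ BC ∥ DA]
   → A = (19, -6)
3. E_x = 17/3  [ED · AB = 64/3 ∩ EC · AD = -160]
4. E_y = 2  [ED · AB = 64/3 ∩ EC · AD = -160]
   → E = (17/3, 2)

A = (19, -6)
E = (17/3, 2)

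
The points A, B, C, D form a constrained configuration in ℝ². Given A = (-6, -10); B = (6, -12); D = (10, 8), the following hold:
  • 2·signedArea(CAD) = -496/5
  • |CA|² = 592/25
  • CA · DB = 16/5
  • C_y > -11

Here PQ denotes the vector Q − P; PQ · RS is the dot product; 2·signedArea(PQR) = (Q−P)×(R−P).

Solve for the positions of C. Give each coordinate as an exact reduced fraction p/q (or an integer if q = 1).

C = (-6/5, -54/5)

1. C_x = -6/5  [CA · DB = 16/5 ∩ 2·signedArea(CAD) = -496/5]
2. C_y = -54/5  [CA · DB = 16/5 ∩ 2·signedArea(CAD) = -496/5]
   → C = (-6/5, -54/5)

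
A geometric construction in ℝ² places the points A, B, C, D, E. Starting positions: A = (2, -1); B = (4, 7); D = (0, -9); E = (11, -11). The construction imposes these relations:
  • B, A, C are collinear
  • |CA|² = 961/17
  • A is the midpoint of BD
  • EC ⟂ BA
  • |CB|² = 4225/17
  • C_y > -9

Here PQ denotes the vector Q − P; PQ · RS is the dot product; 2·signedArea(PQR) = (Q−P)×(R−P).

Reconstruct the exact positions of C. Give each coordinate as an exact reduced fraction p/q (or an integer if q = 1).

1. C_x = 3/17  [B, A, C are collinear ∩ EC ⟂ BA]
2. C_y = -141/17  [B, A, C are collinear ∩ EC ⟂ BA]
   → C = (3/17, -141/17)

C = (3/17, -141/17)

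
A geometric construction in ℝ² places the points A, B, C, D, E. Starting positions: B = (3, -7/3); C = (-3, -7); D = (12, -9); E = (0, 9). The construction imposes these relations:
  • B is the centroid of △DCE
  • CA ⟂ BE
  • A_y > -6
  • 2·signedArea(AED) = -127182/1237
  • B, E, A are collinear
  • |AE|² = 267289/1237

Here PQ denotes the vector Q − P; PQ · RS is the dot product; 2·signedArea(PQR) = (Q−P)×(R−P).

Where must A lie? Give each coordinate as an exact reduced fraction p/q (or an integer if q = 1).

A = (4653/1237, -6445/1237)

1. A_x = 4653/1237  [B, E, A are collinear ∩ CA ⟂ BE]
2. A_y = -6445/1237  [B, E, A are collinear ∩ CA ⟂ BE]
   → A = (4653/1237, -6445/1237)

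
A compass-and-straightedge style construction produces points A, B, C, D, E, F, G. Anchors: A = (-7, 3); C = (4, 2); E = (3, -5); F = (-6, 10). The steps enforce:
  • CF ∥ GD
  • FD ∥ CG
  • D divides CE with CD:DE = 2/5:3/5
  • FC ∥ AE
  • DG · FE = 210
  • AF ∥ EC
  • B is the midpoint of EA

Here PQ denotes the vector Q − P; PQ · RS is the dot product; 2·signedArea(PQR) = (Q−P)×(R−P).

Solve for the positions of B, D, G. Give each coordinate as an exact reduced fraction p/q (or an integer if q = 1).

1. B_x = -2  [B is the midpoint of EA]
2. B_y = -1  [B is the midpoint of EA]
   → B = (-2, -1)
3. D_x = 18/5  [D divides CE with CD:DE = 2/5:3/5]
4. D_y = -4/5  [D divides CE with CD:DE = 2/5:3/5]
   → D = (18/5, -4/5)
5. G_x = 68/5  [CF ∥ GD ∩ FD ∥ CG]
6. G_y = -44/5  [CF ∥ GD ∩ FD ∥ CG]
   → G = (68/5, -44/5)

B = (-2, -1)
D = (18/5, -4/5)
G = (68/5, -44/5)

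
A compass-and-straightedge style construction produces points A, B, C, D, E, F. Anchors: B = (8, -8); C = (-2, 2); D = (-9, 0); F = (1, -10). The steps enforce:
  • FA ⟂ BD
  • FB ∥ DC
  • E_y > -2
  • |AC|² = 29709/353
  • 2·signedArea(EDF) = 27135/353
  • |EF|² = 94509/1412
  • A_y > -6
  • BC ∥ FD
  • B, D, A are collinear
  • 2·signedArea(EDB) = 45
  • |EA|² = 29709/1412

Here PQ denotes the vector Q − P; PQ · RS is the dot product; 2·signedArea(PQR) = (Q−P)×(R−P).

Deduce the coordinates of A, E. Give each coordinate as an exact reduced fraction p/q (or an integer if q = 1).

A = (1073/353, -2000/353)
E = (367/706, -647/353)

1. A_x = 1073/353  [B, D, A are collinear ∩ FA ⟂ BD]
2. A_y = -2000/353  [B, D, A are collinear ∩ FA ⟂ BD]
   → A = (1073/353, -2000/353)
3. E_x = 367/706  [2·signedArea(EDB) = 45 ∩ 2·signedArea(EDF) = 27135/353]
4. E_y = -647/353  [2·signedArea(EDB) = 45 ∩ 2·signedArea(EDF) = 27135/353]
   → E = (367/706, -647/353)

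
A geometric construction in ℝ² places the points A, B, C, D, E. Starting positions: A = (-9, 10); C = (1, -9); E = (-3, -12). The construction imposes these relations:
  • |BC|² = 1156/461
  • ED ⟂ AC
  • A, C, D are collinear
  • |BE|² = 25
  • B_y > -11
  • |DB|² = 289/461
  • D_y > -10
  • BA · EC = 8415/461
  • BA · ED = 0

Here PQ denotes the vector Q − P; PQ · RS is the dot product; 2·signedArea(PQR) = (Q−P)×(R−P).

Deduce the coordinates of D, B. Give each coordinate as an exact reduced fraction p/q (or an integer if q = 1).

1. D_x = 631/461  [A, C, D are collinear ∩ ED ⟂ AC]
2. D_y = -4472/461  [A, C, D are collinear ∩ ED ⟂ AC]
   → D = (631/461, -4472/461)
3. B_x = 801/461  [BA · ED = 0 ∩ BA · EC = 8415/461]
4. B_y = -4795/461  [BA · ED = 0 ∩ BA · EC = 8415/461]
   → B = (801/461, -4795/461)

B = (801/461, -4795/461)
D = (631/461, -4472/461)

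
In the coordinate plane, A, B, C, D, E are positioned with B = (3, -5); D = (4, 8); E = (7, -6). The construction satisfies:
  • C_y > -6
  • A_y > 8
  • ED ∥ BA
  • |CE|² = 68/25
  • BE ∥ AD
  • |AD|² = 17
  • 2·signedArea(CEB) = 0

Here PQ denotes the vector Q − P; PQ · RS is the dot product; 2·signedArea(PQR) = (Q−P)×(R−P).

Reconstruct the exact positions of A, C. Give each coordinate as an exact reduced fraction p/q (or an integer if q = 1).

A = (0, 9)
C = (27/5, -28/5)

1. A_x = 0  [BE ∥ AD ∩ ED ∥ BA]
2. A_y = 9  [BE ∥ AD ∩ ED ∥ BA]
   → A = (0, 9)
3. C_x = 27/5  [line -1·x + -4·y + -17 = 0 ∩ |CE|² = 68/25]
4. C_y = -28/5  [line -1·x + -4·y + -17 = 0 ∩ |CE|² = 68/25]
   → C = (27/5, -28/5)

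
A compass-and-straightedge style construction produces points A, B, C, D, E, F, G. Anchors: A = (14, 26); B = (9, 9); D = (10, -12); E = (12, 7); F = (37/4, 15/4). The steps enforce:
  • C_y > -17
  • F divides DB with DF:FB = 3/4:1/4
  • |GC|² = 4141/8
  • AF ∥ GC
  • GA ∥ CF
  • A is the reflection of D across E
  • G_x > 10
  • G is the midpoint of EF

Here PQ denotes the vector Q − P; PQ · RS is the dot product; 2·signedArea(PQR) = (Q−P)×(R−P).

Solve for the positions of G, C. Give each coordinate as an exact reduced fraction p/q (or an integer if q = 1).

C = (47/8, -135/8)
G = (85/8, 43/8)

1. G_x = 85/8  [G is the midpoint of EF]
2. G_y = 43/8  [G is the midpoint of EF]
   → G = (85/8, 43/8)
3. C_x = 47/8  [GA ∥ CF ∩ AF ∥ GC]
4. C_y = -135/8  [GA ∥ CF ∩ AF ∥ GC]
   → C = (47/8, -135/8)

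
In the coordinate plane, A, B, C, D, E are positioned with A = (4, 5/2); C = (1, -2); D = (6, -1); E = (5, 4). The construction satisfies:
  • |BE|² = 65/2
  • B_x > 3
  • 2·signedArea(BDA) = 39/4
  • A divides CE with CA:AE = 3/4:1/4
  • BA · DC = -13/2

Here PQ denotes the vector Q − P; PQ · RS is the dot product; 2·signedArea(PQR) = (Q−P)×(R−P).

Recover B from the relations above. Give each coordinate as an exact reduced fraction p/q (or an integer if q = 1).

B = (7/2, -3/2)

1. B_x = 7/2  [BA · DC = -13/2 ∩ 2·signedArea(BDA) = 39/4]
2. B_y = -3/2  [BA · DC = -13/2 ∩ 2·signedArea(BDA) = 39/4]
   → B = (7/2, -3/2)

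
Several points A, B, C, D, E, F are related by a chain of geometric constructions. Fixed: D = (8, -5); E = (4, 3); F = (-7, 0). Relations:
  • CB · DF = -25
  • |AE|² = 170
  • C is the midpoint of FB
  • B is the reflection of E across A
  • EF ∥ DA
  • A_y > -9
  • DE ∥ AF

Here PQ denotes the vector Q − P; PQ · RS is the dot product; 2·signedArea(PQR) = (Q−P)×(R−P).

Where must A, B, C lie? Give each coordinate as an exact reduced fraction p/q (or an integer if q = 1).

1. A_x = -3  [DE ∥ AF ∩ EF ∥ DA]
2. A_y = -8  [DE ∥ AF ∩ EF ∥ DA]
   → A = (-3, -8)
3. B_x = -10  [B is the reflection of E across A]
4. B_y = -19  [B is the reflection of E across A]
   → B = (-10, -19)
5. C_x = -17/2  [C is the midpoint of FB]
6. C_y = -19/2  [C is the midpoint of FB]
   → C = (-17/2, -19/2)

A = (-3, -8)
B = (-10, -19)
C = (-17/2, -19/2)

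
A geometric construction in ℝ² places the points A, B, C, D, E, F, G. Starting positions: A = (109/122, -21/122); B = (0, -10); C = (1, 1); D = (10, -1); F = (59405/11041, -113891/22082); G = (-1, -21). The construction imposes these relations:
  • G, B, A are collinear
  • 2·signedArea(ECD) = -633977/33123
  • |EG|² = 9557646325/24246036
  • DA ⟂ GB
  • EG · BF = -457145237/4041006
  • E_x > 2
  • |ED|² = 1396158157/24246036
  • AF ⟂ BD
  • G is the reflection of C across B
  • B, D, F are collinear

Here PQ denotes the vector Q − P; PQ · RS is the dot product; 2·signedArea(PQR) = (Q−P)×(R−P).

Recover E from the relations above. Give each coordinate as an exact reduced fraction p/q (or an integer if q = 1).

E = (160621/66246, -15935/11041)

1. E_x = 160621/66246  [2·signedArea(ECD) = -633977/33123 ∩ EG · BF = -457145237/4041006]
2. E_y = -15935/11041  [2·signedArea(ECD) = -633977/33123 ∩ EG · BF = -457145237/4041006]
   → E = (160621/66246, -15935/11041)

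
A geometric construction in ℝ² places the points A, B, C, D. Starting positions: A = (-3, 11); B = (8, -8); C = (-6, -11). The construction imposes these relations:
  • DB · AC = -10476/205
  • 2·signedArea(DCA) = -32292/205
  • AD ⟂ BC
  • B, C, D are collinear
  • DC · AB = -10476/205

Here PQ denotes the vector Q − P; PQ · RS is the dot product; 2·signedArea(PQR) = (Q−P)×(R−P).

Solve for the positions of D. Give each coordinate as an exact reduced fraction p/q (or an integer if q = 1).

1. D_x = 282/205  [B, C, D are collinear ∩ AD ⟂ BC]
2. D_y = -1931/205  [B, C, D are collinear ∩ AD ⟂ BC]
   → D = (282/205, -1931/205)

D = (282/205, -1931/205)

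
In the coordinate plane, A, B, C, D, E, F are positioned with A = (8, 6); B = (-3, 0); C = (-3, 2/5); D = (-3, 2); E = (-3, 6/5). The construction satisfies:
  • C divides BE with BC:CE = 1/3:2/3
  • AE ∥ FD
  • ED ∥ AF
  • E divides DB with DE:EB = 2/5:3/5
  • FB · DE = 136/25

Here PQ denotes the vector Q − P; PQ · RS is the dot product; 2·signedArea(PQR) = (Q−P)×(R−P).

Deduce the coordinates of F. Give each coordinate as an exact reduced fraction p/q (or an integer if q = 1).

F = (8, 34/5)

1. F_x = 8  [AE ∥ FD ∩ ED ∥ AF]
2. F_y = 34/5  [AE ∥ FD ∩ ED ∥ AF]
   → F = (8, 34/5)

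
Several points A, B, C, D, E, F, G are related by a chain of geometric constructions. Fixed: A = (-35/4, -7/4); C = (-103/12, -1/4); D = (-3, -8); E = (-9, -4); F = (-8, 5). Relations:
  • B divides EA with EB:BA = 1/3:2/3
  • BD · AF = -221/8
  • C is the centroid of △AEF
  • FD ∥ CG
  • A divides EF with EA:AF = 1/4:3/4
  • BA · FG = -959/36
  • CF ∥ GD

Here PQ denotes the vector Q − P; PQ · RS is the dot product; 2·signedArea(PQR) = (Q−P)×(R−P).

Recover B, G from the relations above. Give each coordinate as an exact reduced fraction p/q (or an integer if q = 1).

B = (-107/12, -13/4)
G = (-43/12, -53/4)

1. B_x = -107/12  [B divides EA with EB:BA = 1/3:2/3]
2. B_y = -13/4  [B divides EA with EB:BA = 1/3:2/3]
   → B = (-107/12, -13/4)
3. G_x = -43/12  [CF ∥ GD ∩ FD ∥ CG]
4. G_y = -53/4  [CF ∥ GD ∩ FD ∥ CG]
   → G = (-43/12, -53/4)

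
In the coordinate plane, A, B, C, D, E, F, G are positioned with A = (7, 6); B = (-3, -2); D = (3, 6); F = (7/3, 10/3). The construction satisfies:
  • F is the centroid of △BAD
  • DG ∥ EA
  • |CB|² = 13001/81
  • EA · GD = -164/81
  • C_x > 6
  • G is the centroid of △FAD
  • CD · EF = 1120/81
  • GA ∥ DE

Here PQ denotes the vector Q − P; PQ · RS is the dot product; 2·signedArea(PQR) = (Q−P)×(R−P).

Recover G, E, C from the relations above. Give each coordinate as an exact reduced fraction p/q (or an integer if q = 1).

C = (58/9, 58/9)
E = (53/9, 62/9)
G = (37/9, 46/9)

1. G_x = 37/9  [G is the centroid of △FAD]
2. G_y = 46/9  [G is the centroid of △FAD]
   → G = (37/9, 46/9)
3. E_x = 53/9  [DG ∥ EA ∩ GA ∥ DE]
4. E_y = 62/9  [DG ∥ EA ∩ GA ∥ DE]
   → E = (53/9, 62/9)
5. C_x = 58/9  [line 32/9·x + 32/9·y + -3712/81 = 0 ∩ |CB|² = 13001/81]
6. C_y = 58/9  [line 32/9·x + 32/9·y + -3712/81 = 0 ∩ |CB|² = 13001/81]
   → C = (58/9, 58/9)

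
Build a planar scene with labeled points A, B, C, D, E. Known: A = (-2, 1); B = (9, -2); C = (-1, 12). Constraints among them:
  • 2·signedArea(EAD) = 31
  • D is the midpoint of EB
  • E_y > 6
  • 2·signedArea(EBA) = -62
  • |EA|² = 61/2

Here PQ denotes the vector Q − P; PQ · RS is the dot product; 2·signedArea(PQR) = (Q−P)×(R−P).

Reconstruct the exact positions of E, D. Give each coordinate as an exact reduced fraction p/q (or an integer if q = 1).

1. E_x = -3/2  [line -3·x + -11·y + 67 = 0 ∩ |EA|² = 61/2]
2. E_y = 13/2  [line -3·x + -11·y + 67 = 0 ∩ |EA|² = 61/2]
   → E = (-3/2, 13/2)
3. D_x = 15/4  [D is the midpoint of EB]
4. D_y = 9/4  [D is the midpoint of EB]
   → D = (15/4, 9/4)

D = (15/4, 9/4)
E = (-3/2, 13/2)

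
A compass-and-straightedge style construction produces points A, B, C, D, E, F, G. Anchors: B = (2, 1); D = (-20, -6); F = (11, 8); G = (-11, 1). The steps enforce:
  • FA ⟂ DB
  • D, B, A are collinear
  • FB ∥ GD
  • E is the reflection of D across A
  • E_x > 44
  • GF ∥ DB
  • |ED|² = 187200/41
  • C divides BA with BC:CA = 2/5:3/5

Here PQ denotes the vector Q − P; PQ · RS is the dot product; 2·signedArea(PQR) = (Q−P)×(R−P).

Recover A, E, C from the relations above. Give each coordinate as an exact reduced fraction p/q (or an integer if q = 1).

1. A_x = 500/41  [D, B, A are collinear ∩ FA ⟂ DB]
2. A_y = 174/41  [D, B, A are collinear ∩ FA ⟂ DB]
   → A = (500/41, 174/41)
3. E_x = 1820/41  [E is the reflection of D across A]
4. E_y = 594/41  [E is the reflection of D across A]
   → E = (1820/41, 594/41)
5. C_x = 1246/205  [C divides BA with BC:CA = 2/5:3/5]
6. C_y = 471/205  [C divides BA with BC:CA = 2/5:3/5]
   → C = (1246/205, 471/205)

A = (500/41, 174/41)
C = (1246/205, 471/205)
E = (1820/41, 594/41)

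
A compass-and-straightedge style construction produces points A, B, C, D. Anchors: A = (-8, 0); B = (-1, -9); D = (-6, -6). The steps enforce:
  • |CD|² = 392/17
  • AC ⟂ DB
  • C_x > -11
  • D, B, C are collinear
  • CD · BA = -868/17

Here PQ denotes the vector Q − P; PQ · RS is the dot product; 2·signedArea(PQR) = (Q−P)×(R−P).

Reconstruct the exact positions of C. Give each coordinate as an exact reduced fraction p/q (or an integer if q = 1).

C = (-172/17, -60/17)

1. C_x = -172/17  [D, B, C are collinear ∩ AC ⟂ DB]
2. C_y = -60/17  [D, B, C are collinear ∩ AC ⟂ DB]
   → C = (-172/17, -60/17)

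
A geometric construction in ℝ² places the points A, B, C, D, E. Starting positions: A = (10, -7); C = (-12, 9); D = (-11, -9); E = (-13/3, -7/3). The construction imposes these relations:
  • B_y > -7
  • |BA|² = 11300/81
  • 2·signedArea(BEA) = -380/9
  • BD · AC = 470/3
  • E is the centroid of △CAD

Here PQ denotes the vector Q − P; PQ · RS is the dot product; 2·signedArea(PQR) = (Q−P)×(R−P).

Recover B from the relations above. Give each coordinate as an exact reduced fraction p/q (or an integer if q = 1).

B = (-16/9, -55/9)

1. B_x = -16/9  [BD · AC = 470/3 ∩ 2·signedArea(BEA) = -380/9]
2. B_y = -55/9  [BD · AC = 470/3 ∩ 2·signedArea(BEA) = -380/9]
   → B = (-16/9, -55/9)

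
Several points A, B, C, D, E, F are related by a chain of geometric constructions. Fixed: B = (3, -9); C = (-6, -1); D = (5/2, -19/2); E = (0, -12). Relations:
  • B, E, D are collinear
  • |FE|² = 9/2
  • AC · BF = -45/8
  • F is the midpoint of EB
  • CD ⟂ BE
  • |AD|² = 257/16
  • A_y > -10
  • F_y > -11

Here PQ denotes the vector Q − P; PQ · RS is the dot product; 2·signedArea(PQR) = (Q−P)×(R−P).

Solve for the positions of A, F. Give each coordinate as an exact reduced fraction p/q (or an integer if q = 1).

1. F_x = 3/2  [F is the midpoint of EB]
2. F_y = -21/2  [F is the midpoint of EB]
   → F = (3/2, -21/2)
3. A_x = -3/2  [line 3/2·x + 3/2·y + 129/8 = 0 ∩ |AD|² = 257/16]
4. A_y = -37/4  [line 3/2·x + 3/2·y + 129/8 = 0 ∩ |AD|² = 257/16]
   → A = (-3/2, -37/4)

A = (-3/2, -37/4)
F = (3/2, -21/2)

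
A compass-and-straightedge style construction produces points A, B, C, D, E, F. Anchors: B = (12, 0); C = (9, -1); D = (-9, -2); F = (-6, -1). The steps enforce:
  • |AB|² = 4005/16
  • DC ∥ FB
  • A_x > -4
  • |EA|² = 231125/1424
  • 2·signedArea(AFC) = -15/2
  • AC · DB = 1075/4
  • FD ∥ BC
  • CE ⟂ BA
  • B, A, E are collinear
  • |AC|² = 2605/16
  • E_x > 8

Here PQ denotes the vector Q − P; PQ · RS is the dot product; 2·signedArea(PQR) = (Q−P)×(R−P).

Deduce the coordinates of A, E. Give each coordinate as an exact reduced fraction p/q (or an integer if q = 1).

1. A_x = -15/4  [2·signedArea(AFC) = -15/2 ∩ AC · DB = 1075/4]
2. A_y = -3/2  [2·signedArea(AFC) = -15/2 ∩ AC · DB = 1075/4]
   → A = (-15/4, -3/2)
3. E_x = 795/89  [B, A, E are collinear ∩ CE ⟂ BA]
4. E_y = -26/89  [B, A, E are collinear ∩ CE ⟂ BA]
   → E = (795/89, -26/89)

A = (-15/4, -3/2)
E = (795/89, -26/89)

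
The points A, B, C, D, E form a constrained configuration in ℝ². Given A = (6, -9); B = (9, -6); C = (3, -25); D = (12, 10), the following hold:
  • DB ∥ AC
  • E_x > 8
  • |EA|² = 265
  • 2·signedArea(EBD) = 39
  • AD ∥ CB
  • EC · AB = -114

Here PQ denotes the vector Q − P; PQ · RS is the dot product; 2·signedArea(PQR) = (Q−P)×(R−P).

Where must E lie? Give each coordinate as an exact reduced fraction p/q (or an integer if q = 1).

1. E_x = 9  [2·signedArea(EBD) = 39 ∩ EC · AB = -114]
2. E_y = 7  [2·signedArea(EBD) = 39 ∩ EC · AB = -114]
   → E = (9, 7)

E = (9, 7)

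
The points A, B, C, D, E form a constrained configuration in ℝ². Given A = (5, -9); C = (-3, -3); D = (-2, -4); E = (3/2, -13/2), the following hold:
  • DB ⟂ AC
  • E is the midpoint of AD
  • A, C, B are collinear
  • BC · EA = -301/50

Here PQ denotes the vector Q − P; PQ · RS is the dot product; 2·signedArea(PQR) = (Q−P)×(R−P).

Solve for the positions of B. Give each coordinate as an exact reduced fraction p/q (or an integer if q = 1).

1. B_x = -47/25  [A, C, B are collinear ∩ DB ⟂ AC]
2. B_y = -96/25  [A, C, B are collinear ∩ DB ⟂ AC]
   → B = (-47/25, -96/25)

B = (-47/25, -96/25)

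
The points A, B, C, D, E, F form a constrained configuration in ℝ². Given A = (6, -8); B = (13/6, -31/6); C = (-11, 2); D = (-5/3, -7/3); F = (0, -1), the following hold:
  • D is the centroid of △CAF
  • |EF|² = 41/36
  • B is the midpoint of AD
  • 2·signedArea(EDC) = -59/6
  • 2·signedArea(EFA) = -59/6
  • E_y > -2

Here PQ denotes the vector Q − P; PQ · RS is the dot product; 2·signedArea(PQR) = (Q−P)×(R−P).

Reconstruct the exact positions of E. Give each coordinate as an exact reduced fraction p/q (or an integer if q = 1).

1. E_x = -5/6  [2·signedArea(EFA) = -59/6 ∩ 2·signedArea(EDC) = -59/6]
2. E_y = -5/3  [2·signedArea(EFA) = -59/6 ∩ 2·signedArea(EDC) = -59/6]
   → E = (-5/6, -5/3)

E = (-5/6, -5/3)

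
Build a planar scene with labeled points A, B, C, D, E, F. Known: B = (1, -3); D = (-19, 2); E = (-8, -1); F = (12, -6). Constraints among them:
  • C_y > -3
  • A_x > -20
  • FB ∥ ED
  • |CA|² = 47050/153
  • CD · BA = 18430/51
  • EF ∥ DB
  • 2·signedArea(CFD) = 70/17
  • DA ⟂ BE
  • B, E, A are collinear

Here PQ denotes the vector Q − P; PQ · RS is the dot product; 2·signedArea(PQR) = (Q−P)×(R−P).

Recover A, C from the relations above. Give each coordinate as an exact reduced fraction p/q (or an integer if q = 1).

A = (-325/17, 25/17)
C = (-104/51, -128/51)

1. A_x = -325/17  [B, E, A are collinear ∩ DA ⟂ BE]
2. A_y = 25/17  [B, E, A are collinear ∩ DA ⟂ BE]
   → A = (-325/17, 25/17)
3. C_x = -104/51  [2·signedArea(CFD) = 70/17 ∩ CD · BA = 18430/51]
4. C_y = -128/51  [2·signedArea(CFD) = 70/17 ∩ CD · BA = 18430/51]
   → C = (-104/51, -128/51)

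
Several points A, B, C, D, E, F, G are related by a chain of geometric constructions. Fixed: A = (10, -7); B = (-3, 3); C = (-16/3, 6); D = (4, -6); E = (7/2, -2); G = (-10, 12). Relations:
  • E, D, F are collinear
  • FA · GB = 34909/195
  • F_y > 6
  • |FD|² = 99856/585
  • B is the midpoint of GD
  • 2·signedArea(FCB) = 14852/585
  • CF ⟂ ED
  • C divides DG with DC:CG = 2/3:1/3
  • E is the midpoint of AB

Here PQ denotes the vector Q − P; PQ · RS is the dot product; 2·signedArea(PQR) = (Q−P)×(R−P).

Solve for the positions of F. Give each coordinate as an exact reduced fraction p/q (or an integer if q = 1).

1. F_x = 464/195  [E, D, F are collinear ∩ CF ⟂ ED]
2. F_y = 1358/195  [E, D, F are collinear ∩ CF ⟂ ED]
   → F = (464/195, 1358/195)

F = (464/195, 1358/195)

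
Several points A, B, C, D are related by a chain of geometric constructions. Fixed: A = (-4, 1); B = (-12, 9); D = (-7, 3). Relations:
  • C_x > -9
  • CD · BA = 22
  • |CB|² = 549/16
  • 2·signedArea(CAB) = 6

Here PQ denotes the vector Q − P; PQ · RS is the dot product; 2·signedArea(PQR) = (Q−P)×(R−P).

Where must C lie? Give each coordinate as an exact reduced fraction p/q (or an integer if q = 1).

1. C_x = -33/4  [2·signedArea(CAB) = 6 ∩ CD · BA = 22]
2. C_y = 9/2  [2·signedArea(CAB) = 6 ∩ CD · BA = 22]
   → C = (-33/4, 9/2)

C = (-33/4, 9/2)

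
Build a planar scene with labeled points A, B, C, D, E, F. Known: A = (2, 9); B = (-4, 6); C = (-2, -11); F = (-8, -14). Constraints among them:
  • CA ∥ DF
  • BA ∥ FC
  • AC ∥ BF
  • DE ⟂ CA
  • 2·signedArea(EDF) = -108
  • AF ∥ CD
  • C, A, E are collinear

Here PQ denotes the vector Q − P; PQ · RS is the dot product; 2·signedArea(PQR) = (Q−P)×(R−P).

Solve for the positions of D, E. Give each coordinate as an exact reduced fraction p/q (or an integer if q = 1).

D = (-12, -34)
E = (-177/26, -911/26)

1. D_x = -12  [CA ∥ DF ∩ AF ∥ CD]
2. D_y = -34  [CA ∥ DF ∩ AF ∥ CD]
   → D = (-12, -34)
3. E_x = -177/26  [C, A, E are collinear ∩ DE ⟂ CA]
4. E_y = -911/26  [C, A, E are collinear ∩ DE ⟂ CA]
   → E = (-177/26, -911/26)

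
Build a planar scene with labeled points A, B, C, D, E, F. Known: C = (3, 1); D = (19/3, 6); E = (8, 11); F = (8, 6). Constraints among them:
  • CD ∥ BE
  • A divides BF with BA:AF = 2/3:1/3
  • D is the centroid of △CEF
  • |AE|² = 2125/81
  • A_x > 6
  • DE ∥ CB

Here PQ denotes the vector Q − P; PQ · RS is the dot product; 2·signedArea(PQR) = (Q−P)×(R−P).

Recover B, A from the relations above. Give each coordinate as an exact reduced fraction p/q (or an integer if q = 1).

A = (62/9, 6)
B = (14/3, 6)

1. B_x = 14/3  [CD ∥ BE ∩ DE ∥ CB]
2. B_y = 6  [CD ∥ BE ∩ DE ∥ CB]
   → B = (14/3, 6)
3. A_x = 62/9  [A divides BF with BA:AF = 2/3:1/3]
4. A_y = 6  [A divides BF with BA:AF = 2/3:1/3]
   → A = (62/9, 6)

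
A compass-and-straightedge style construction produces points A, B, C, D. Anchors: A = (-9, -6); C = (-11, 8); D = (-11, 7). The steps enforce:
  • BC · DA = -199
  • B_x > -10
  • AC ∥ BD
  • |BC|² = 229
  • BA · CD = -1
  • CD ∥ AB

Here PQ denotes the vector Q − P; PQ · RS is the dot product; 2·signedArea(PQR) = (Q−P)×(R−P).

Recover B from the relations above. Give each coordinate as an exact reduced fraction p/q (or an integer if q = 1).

B = (-9, -7)

1. B_x = -9  [AC ∥ BD ∩ CD ∥ AB]
2. B_y = -7  [AC ∥ BD ∩ CD ∥ AB]
   → B = (-9, -7)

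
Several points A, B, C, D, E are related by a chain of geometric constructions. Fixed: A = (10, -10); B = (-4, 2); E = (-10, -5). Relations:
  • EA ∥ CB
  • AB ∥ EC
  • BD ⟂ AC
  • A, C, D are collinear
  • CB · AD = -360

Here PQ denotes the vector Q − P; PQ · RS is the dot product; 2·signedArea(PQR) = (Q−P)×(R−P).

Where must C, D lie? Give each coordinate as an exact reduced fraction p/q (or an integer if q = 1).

C = (-24, 7)
D = (-6, -2)

1. C_x = -24  [EA ∥ CB ∩ AB ∥ EC]
2. C_y = 7  [EA ∥ CB ∩ AB ∥ EC]
   → C = (-24, 7)
3. D_x = -6  [A, C, D are collinear ∩ BD ⟂ AC]
4. D_y = -2  [A, C, D are collinear ∩ BD ⟂ AC]
   → D = (-6, -2)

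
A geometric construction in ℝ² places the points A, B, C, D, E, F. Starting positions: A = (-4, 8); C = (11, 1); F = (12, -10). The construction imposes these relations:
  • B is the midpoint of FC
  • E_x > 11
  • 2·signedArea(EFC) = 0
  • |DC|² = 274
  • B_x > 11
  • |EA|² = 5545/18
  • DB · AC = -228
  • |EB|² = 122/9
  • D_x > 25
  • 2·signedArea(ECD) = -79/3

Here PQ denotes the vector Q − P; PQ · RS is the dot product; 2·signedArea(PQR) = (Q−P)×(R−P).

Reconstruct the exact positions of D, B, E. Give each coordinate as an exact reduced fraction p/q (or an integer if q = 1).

1. B_x = 23/2  [B is the midpoint of FC]
2. B_y = -9/2  [B is the midpoint of FC]
   → B = (23/2, -9/2)
3. E_x = 67/6  [line -11·x + -1·y + 122 = 0 ∩ |EA|² = 5545/18]
4. E_y = -5/6  [line -11·x + -1·y + 122 = 0 ∩ |EA|² = 5545/18]
   → E = (67/6, -5/6)
5. D_x = 26  [DB · AC = -228 ∩ 2·signedArea(ECD) = -79/3]
6. D_y = -6  [DB · AC = -228 ∩ 2·signedArea(ECD) = -79/3]
   → D = (26, -6)

B = (23/2, -9/2)
D = (26, -6)
E = (67/6, -5/6)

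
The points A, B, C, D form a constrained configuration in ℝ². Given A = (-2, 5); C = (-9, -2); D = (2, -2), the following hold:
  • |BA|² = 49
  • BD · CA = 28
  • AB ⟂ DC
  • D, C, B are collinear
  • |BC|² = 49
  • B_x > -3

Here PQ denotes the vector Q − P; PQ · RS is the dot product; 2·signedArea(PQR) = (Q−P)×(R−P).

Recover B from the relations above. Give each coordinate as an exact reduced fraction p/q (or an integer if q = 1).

1. B_x = -2  [D, C, B are collinear ∩ AB ⟂ DC]
2. B_y = -2  [D, C, B are collinear ∩ AB ⟂ DC]
   → B = (-2, -2)

B = (-2, -2)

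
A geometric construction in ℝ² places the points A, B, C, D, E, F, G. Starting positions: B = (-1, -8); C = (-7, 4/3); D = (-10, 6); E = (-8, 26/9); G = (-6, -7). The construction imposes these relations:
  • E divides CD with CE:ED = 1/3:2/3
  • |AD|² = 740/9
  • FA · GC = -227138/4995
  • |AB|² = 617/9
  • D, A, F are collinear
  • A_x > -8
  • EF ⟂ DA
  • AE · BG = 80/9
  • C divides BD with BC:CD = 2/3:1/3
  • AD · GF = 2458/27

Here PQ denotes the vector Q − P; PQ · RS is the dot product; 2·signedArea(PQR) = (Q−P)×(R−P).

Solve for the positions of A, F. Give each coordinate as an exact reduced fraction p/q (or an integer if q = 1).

A = (-22/3, -8/3)
F = (-14906/1665, 4322/1665)

1. A_x = -22/3  [line 5·x + -1·y + 34 = 0 ∩ |AB|² = 617/9]
2. A_y = -8/3  [line 5·x + -1·y + 34 = 0 ∩ |AB|² = 617/9]
   → A = (-22/3, -8/3)
3. F_x = -14906/1665  [AD · GF = 2458/27 ∩ D, A, F are collinear]
4. F_y = 4322/1665  [AD · GF = 2458/27 ∩ D, A, F are collinear]
   → F = (-14906/1665, 4322/1665)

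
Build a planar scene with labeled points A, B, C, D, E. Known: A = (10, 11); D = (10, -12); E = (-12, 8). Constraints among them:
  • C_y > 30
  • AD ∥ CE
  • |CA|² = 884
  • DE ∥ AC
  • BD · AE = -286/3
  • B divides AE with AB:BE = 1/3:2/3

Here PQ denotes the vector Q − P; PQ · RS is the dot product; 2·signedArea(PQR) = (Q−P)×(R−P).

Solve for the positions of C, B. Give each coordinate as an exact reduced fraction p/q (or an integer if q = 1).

1. C_x = -12  [AD ∥ CE ∩ DE ∥ AC]
2. C_y = 31  [AD ∥ CE ∩ DE ∥ AC]
   → C = (-12, 31)
3. B_x = 8/3  [B divides AE with AB:BE = 1/3:2/3]
4. B_y = 10  [B divides AE with AB:BE = 1/3:2/3]
   → B = (8/3, 10)

B = (8/3, 10)
C = (-12, 31)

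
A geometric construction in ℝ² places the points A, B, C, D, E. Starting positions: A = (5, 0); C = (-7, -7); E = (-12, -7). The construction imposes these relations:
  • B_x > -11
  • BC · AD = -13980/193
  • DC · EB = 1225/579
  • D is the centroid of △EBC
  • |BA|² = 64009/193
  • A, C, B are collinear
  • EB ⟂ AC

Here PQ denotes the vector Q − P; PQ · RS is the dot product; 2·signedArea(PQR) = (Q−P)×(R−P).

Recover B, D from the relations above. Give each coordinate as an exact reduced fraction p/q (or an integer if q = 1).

1. B_x = -2071/193  [A, C, B are collinear ∩ EB ⟂ AC]
2. B_y = -1771/193  [A, C, B are collinear ∩ EB ⟂ AC]
   → B = (-2071/193, -1771/193)
3. D_x = -5738/579  [D is the centroid of △EBC]
4. D_y = -1491/193  [D is the centroid of △EBC]
   → D = (-5738/579, -1491/193)

B = (-2071/193, -1771/193)
D = (-5738/579, -1491/193)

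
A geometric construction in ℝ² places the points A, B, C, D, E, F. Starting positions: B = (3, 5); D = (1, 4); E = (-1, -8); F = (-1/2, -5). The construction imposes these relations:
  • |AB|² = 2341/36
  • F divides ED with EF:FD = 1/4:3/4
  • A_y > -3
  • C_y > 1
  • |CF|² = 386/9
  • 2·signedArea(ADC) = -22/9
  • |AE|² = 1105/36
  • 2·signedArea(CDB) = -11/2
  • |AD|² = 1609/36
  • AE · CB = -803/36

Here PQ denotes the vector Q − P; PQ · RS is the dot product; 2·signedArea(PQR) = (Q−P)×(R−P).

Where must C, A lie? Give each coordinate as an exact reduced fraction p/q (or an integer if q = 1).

1. C_x = 7/6  [line -1·x + 2·y + -3/2 = 0 ∩ |CF|² = 386/9]
2. C_y = 4/3  [line -1·x + 2·y + -3/2 = 0 ∩ |CF|² = 386/9]
   → C = (7/6, 4/3)
3. A_x = 1/2  [2·signedArea(ADC) = -22/9 ∩ AE · CB = -803/36]
4. A_y = -8/3  [2·signedArea(ADC) = -22/9 ∩ AE · CB = -803/36]
   → A = (1/2, -8/3)

A = (1/2, -8/3)
C = (7/6, 4/3)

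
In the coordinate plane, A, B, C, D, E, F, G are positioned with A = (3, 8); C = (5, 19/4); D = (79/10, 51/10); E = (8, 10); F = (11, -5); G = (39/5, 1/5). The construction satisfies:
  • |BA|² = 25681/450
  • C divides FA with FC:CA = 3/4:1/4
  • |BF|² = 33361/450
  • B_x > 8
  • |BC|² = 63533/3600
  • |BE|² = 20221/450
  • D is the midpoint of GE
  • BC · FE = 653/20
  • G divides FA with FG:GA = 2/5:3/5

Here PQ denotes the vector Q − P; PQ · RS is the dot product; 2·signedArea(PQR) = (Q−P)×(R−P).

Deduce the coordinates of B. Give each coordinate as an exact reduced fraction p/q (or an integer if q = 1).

1. B_x = 269/30  [line 3·x + -15·y + 118/5 = 0 ∩ |BC|² = 63533/3600]
2. B_y = 101/30  [line 3·x + -15·y + 118/5 = 0 ∩ |BC|² = 63533/3600]
   → B = (269/30, 101/30)

B = (269/30, 101/30)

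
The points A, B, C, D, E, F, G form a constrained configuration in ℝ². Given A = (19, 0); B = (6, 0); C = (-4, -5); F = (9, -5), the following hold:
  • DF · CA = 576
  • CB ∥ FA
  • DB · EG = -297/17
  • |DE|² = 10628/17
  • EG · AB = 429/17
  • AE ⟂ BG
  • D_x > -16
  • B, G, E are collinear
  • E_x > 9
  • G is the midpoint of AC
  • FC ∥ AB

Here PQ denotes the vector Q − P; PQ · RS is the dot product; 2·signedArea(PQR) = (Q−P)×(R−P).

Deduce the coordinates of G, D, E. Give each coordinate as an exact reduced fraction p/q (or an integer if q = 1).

D = (-31/2, -15/2)
E = (321/34, -195/34)
G = (15/2, -5/2)

1. G_x = 15/2  [G is the midpoint of AC]
2. G_y = -5/2  [G is the midpoint of AC]
   → G = (15/2, -5/2)
3. E_x = 321/34  [B, G, E are collinear ∩ AE ⟂ BG]
4. E_y = -195/34  [B, G, E are collinear ∩ AE ⟂ BG]
   → E = (321/34, -195/34)
5. D_x = -31/2  [DF · CA = 576 ∩ DB · EG = -297/17]
6. D_y = -15/2  [DF · CA = 576 ∩ DB · EG = -297/17]
   → D = (-31/2, -15/2)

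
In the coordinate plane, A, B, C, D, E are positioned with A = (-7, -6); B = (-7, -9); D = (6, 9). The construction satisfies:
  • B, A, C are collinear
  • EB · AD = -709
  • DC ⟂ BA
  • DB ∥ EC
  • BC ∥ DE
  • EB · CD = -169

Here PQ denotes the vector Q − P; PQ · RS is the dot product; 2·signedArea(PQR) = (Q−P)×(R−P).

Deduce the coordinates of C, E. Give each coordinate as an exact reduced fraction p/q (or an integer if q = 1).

1. C_x = -7  [B, A, C are collinear ∩ DC ⟂ BA]
2. C_y = 9  [B, A, C are collinear ∩ DC ⟂ BA]
   → C = (-7, 9)
3. E_x = 6  [DB ∥ EC ∩ BC ∥ DE]
4. E_y = 27  [DB ∥ EC ∩ BC ∥ DE]
   → E = (6, 27)

C = (-7, 9)
E = (6, 27)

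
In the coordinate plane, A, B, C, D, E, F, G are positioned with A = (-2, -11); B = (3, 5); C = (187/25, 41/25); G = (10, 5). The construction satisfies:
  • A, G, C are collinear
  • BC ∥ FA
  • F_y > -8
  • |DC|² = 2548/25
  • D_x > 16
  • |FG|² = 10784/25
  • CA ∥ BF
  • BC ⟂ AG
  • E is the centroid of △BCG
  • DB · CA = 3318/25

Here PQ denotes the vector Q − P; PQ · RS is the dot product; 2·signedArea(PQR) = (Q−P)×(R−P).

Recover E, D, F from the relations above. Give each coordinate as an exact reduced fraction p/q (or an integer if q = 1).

D = (17, 5)
E = (512/75, 97/25)
F = (-162/25, -191/25)

1. E_x = 512/75  [E is the centroid of △BCG]
2. E_y = 97/25  [E is the centroid of △BCG]
   → E = (512/75, 97/25)
3. D_x = 17  [line 237/25·x + 316/25·y + -5609/25 = 0 ∩ |DC|² = 2548/25]
4. D_y = 5  [line 237/25·x + 316/25·y + -5609/25 = 0 ∩ |DC|² = 2548/25]
   → D = (17, 5)
5. F_x = -162/25  [BC ∥ FA ∩ CA ∥ BF]
6. F_y = -191/25  [BC ∥ FA ∩ CA ∥ BF]
   → F = (-162/25, -191/25)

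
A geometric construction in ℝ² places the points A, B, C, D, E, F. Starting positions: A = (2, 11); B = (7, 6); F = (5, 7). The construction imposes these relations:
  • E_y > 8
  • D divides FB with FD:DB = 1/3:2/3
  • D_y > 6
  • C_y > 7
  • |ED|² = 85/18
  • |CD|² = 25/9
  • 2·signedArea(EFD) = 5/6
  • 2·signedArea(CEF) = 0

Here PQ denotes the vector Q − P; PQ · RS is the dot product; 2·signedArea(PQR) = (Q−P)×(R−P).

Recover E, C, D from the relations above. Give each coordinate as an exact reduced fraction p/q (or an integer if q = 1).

1. D_x = 17/3  [D divides FB with FD:DB = 1/3:2/3]
2. D_y = 20/3  [D divides FB with FD:DB = 1/3:2/3]
   → D = (17/3, 20/3)
3. E_x = 9/2  [line 1/3·x + 2/3·y + -43/6 = 0 ∩ |ED|² = 85/18]
4. E_y = 17/2  [line 1/3·x + 2/3·y + -43/6 = 0 ∩ |ED|² = 85/18]
   → E = (9/2, 17/2)
5. C_x = 14/3  [line 3/2·x + 1/2·y + -11 = 0 ∩ |CD|² = 25/9]
6. C_y = 8  [line 3/2·x + 1/2·y + -11 = 0 ∩ |CD|² = 25/9]
   → C = (14/3, 8)

C = (14/3, 8)
D = (17/3, 20/3)
E = (9/2, 17/2)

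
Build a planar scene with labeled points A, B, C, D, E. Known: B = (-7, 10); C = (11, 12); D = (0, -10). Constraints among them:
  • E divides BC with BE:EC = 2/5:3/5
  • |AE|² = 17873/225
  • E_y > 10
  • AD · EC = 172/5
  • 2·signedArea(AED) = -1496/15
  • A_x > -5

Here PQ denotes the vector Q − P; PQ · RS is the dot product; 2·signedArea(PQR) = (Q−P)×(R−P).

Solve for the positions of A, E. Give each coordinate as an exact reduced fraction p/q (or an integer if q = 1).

1. E_x = 1/5  [E divides BC with BE:EC = 2/5:3/5]
2. E_y = 54/5  [E divides BC with BE:EC = 2/5:3/5]
   → E = (1/5, 54/5)
3. A_x = -14/3  [2·signedArea(AED) = -1496/15 ∩ AD · EC = 172/5]
4. A_y = 10/3  [2·signedArea(AED) = -1496/15 ∩ AD · EC = 172/5]
   → A = (-14/3, 10/3)

A = (-14/3, 10/3)
E = (1/5, 54/5)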